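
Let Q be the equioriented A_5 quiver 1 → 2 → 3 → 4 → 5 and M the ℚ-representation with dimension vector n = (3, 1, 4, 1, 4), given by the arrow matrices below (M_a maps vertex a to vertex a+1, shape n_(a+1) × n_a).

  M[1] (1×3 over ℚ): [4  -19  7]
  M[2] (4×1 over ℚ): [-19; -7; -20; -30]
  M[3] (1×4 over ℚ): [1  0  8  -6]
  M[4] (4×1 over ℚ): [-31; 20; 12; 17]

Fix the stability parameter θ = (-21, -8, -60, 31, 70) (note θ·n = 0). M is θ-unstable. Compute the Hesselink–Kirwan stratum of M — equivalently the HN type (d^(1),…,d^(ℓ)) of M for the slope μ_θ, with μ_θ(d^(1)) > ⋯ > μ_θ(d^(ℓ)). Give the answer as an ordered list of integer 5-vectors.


Interval decomposition of M: I[1,1]^2, I[1,5], I[3,3]^3, I[5,5]^3.
HN type (ℓ=5): μ^(1)=70; μ^(2)=31; μ^(3)=-21; μ^(4)=-89/3; μ^(5)=-60

((0, 0, 0, 0, 4); (0, 0, 0, 1, 0); (2, 0, 0, 0, 0); (1, 1, 1, 0, 0); (0, 0, 3, 0, 0))


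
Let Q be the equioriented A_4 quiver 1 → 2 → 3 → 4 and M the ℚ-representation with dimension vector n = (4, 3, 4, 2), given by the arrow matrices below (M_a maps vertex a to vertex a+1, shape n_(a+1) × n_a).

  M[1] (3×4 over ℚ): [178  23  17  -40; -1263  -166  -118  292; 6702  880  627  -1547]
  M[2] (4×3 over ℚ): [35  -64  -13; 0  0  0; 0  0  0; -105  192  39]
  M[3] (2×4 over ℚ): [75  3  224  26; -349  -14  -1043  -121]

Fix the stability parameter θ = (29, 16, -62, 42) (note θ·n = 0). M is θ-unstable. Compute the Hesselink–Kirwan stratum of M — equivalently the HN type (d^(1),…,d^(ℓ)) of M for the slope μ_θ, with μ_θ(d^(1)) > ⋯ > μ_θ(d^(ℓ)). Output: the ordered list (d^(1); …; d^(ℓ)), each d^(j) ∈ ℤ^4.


Interval decomposition of M: I[1,1], I[1,2]^2, I[1,4], I[3,3]^2, I[3,4].
HN type (ℓ=5): μ^(1)=42; μ^(2)=29; μ^(3)=45/2; μ^(4)=-17/3; μ^(5)=-62

((0, 0, 0, 2); (1, 0, 0, 0); (2, 2, 0, 0); (1, 1, 1, 0); (0, 0, 3, 0))


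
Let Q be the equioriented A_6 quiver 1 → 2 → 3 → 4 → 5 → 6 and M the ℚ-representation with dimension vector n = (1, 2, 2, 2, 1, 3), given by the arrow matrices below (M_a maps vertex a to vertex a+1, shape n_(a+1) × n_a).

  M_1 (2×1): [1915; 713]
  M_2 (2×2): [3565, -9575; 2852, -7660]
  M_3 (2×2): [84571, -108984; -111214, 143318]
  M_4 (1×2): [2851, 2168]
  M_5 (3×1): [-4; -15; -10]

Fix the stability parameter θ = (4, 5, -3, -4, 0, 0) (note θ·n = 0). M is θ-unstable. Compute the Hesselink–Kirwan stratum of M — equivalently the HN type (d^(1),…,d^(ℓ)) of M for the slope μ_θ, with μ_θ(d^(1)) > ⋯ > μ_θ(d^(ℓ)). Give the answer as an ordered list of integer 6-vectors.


Barcode: M ≅ I[1,2], I[2,6], I[3,4], I[6,6]^2. HN layers by μ_θ (5 steps, strictly decreasing):
  μ^(1)=5; μ^(2)=4; μ^(3)=0; μ^(4)=-2/3; μ^(5)=-7/2

((0, 1, 0, 0, 0, 0); (1, 0, 0, 0, 0, 0); (0, 0, 0, 0, 1, 3); (0, 1, 1, 1, 0, 0); (0, 0, 1, 1, 0, 0))


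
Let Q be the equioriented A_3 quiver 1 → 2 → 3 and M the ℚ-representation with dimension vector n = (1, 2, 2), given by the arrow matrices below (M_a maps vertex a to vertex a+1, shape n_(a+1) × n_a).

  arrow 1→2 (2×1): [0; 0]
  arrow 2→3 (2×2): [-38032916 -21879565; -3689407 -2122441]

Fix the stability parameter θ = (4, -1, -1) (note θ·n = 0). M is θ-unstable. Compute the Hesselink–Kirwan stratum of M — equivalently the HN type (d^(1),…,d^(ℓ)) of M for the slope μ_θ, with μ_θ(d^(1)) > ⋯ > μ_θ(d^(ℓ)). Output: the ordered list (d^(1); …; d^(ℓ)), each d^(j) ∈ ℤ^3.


Interval decomposition of M: I[1,1], I[2,3]^2.
HN type (ℓ=2): μ^(1)=4; μ^(2)=-1

((1, 0, 0); (0, 2, 2))


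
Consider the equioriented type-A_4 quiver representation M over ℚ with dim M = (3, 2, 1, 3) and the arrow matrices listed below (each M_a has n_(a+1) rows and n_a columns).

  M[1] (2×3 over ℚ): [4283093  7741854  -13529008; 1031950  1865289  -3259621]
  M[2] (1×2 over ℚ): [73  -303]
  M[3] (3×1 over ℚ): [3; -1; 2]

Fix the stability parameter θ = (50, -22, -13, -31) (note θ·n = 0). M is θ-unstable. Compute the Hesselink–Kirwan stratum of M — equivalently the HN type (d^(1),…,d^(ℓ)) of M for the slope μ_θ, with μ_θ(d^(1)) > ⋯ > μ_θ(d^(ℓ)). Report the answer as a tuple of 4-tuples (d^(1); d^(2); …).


Barcode: M ≅ I[1,1], I[1,2], I[1,4], I[4,4]^2. HN layers by μ_θ (4 steps, strictly decreasing):
  μ^(1)=50; μ^(2)=14; μ^(3)=-4; μ^(4)=-31

((1, 0, 0, 0); (1, 1, 0, 0); (1, 1, 1, 1); (0, 0, 0, 2))


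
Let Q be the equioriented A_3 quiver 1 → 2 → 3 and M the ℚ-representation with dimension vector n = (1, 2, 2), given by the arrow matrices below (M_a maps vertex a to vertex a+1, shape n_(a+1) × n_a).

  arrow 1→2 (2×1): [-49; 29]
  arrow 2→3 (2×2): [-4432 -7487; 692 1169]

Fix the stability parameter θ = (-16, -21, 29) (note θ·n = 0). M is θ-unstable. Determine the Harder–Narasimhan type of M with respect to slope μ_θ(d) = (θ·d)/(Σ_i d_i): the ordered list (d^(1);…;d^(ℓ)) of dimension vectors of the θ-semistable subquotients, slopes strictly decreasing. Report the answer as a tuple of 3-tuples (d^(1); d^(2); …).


Interval decomposition of M: I[1,3], I[2,3].
HN type (ℓ=3): μ^(1)=29; μ^(2)=-37/2; μ^(3)=-21

((0, 0, 2); (1, 1, 0); (0, 1, 0))


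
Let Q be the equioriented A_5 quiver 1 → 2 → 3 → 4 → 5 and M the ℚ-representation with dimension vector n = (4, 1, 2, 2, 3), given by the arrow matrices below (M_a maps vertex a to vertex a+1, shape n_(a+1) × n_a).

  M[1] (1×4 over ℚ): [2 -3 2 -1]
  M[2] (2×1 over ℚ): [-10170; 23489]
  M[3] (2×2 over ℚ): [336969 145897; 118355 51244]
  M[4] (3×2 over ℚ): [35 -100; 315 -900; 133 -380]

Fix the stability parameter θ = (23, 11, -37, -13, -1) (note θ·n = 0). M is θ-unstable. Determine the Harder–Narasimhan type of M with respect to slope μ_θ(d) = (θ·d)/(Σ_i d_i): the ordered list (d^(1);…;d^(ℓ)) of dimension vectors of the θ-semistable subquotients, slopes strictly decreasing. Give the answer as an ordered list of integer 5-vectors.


Via rank(M_{q-1}∘⋯∘M_p): M ≅ I[1,1]^3, I[1,5], I[3,4], I[5,5]^2.
μ_θ-semistable layers: μ^(1)=23; μ^(2)=-1; μ^(3)=-4; μ^(4)=-13; μ^(5)=-37

((3, 0, 0, 0, 0); (0, 0, 0, 0, 3); (1, 1, 1, 1, 0); (0, 0, 0, 1, 0); (0, 0, 1, 0, 0))


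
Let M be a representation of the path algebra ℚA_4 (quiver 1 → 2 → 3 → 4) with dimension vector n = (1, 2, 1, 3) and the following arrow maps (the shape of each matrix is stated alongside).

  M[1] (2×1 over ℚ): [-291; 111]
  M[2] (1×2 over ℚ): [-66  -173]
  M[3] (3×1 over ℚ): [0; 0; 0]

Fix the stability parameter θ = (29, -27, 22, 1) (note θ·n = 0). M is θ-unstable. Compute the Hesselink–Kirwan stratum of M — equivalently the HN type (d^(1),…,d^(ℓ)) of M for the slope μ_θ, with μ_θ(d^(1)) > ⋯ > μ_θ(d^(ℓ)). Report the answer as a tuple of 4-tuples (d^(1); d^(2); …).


Via rank(M_{q-1}∘⋯∘M_p): M ≅ I[1,3], I[2,2], I[4,4]^3.
μ_θ-semistable layers: μ^(1)=22; μ^(2)=1; μ^(3)=-27

((0, 0, 1, 0); (1, 1, 0, 3); (0, 1, 0, 0))


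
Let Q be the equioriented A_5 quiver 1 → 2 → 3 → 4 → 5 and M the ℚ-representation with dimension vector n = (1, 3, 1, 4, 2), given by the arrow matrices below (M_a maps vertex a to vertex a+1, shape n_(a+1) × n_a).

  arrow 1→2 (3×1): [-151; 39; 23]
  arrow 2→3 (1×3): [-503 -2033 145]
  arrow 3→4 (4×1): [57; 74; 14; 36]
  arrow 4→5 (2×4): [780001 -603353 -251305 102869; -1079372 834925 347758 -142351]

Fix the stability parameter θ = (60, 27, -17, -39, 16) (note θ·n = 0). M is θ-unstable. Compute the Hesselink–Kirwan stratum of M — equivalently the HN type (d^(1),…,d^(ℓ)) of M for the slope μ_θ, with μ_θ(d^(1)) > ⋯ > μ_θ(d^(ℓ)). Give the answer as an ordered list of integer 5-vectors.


Barcode: M ≅ I[1,5], I[2,2]^2, I[4,4]^2, I[4,5]. HN layers by μ_θ (4 steps, strictly decreasing):
  μ^(1)=27; μ^(2)=16; μ^(3)=31/4; μ^(4)=-39

((0, 2, 0, 0, 0); (0, 0, 0, 0, 2); (1, 1, 1, 1, 0); (0, 0, 0, 3, 0))


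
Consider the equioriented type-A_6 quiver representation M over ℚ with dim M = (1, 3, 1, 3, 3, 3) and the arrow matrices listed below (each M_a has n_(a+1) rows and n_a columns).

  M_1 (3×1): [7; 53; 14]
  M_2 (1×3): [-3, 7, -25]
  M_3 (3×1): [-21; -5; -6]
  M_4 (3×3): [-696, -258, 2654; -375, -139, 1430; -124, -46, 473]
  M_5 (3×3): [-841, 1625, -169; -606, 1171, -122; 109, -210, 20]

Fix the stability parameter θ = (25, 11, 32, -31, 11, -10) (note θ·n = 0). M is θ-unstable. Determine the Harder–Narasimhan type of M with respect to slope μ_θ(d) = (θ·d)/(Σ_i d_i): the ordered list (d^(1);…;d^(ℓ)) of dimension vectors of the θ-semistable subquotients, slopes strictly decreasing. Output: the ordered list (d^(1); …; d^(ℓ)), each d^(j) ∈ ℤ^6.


Barcode: M ≅ I[1,2], I[2,2], I[2,6], I[4,6]^2. HN layers by μ_θ (5 steps, strictly decreasing):
  μ^(1)=18; μ^(2)=11; μ^(3)=13/5; μ^(4)=1/2; μ^(5)=-31

((1, 1, 0, 0, 0, 0); (0, 1, 0, 0, 0, 0); (0, 1, 1, 1, 1, 1); (0, 0, 0, 0, 2, 2); (0, 0, 0, 2, 0, 0))


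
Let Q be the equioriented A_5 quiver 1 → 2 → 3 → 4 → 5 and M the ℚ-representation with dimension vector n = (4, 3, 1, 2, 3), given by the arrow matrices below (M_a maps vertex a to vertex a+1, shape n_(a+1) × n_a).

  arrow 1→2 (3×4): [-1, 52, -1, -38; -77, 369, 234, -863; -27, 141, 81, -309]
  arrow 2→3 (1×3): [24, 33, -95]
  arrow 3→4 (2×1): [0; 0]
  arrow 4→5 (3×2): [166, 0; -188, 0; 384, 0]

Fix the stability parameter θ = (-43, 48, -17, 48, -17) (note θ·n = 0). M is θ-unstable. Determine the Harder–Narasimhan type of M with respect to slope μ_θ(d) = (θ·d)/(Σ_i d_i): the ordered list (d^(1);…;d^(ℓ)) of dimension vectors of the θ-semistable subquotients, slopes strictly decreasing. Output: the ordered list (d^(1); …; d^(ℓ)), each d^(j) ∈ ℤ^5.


Interval decomposition of M: I[1,1], I[1,2]^2, I[1,3], I[4,4], I[4,5], I[5,5]^2.
HN type (ℓ=4): μ^(1)=48; μ^(2)=31/2; μ^(3)=-17; μ^(4)=-43

((0, 2, 0, 1, 0); (0, 1, 1, 1, 1); (0, 0, 0, 0, 2); (4, 0, 0, 0, 0))


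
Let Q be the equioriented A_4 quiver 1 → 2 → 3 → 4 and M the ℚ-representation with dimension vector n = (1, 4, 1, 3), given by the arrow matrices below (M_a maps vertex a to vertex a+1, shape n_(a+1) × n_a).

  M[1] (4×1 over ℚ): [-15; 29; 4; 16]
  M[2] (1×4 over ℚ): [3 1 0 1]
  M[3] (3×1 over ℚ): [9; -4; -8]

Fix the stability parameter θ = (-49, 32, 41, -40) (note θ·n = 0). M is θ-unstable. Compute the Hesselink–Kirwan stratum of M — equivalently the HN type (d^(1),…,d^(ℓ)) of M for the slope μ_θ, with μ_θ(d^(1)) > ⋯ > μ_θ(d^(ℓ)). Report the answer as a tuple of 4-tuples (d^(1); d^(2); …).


Barcode: M ≅ I[1,2], I[2,2]^2, I[2,4], I[4,4]^2. HN layers by μ_θ (4 steps, strictly decreasing):
  μ^(1)=32; μ^(2)=11; μ^(3)=-40; μ^(4)=-49

((0, 3, 0, 0); (0, 1, 1, 1); (0, 0, 0, 2); (1, 0, 0, 0))


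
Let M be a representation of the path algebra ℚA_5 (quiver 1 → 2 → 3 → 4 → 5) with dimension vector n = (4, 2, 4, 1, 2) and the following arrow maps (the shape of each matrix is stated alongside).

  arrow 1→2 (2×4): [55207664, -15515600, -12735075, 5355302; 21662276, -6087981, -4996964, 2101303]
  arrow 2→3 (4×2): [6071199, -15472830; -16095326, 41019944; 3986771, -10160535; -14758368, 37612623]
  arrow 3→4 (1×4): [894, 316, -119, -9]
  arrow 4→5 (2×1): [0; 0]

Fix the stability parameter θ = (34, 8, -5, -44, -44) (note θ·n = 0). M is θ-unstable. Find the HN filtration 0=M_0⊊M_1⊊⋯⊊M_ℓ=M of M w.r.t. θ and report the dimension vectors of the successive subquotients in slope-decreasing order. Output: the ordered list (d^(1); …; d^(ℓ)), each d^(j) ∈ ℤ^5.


Via rank(M_{q-1}∘⋯∘M_p): M ≅ I[1,1]^2, I[1,3], I[1,4], I[3,3]^2, I[5,5]^2.
μ_θ-semistable layers: μ^(1)=34; μ^(2)=37/3; μ^(3)=-7/4; μ^(4)=-5; μ^(5)=-44

((2, 0, 0, 0, 0); (1, 1, 1, 0, 0); (1, 1, 1, 1, 0); (0, 0, 2, 0, 0); (0, 0, 0, 0, 2))


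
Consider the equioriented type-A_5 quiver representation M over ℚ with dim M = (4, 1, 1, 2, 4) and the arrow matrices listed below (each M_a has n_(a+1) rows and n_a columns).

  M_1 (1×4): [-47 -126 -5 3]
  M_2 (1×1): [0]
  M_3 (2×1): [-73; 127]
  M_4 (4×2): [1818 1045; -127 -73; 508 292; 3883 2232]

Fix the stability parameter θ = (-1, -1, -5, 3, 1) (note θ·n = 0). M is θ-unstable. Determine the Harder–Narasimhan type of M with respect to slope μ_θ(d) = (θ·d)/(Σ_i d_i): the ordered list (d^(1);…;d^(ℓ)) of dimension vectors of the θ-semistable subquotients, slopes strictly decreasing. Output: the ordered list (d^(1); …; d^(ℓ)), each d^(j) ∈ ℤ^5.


Interval decomposition of M: I[1,1]^3, I[1,2], I[3,5], I[4,5], I[5,5]^2.
HN type (ℓ=4): μ^(1)=2; μ^(2)=1; μ^(3)=-1; μ^(4)=-5

((0, 0, 0, 2, 2); (0, 0, 0, 0, 2); (4, 1, 0, 0, 0); (0, 0, 1, 0, 0))


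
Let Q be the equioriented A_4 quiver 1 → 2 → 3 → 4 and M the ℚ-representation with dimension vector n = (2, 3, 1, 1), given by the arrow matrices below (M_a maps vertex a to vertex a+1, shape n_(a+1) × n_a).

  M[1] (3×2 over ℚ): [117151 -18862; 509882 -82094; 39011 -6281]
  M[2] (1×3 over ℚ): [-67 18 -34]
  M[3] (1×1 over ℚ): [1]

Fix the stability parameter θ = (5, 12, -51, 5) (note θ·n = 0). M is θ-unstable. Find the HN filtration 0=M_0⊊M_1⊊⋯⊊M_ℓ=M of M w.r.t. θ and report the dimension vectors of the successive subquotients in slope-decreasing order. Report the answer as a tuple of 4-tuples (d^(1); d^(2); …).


Barcode: M ≅ I[1,2], I[1,4], I[2,2]. HN layers by μ_θ (3 steps, strictly decreasing):
  μ^(1)=12; μ^(2)=5; μ^(3)=-34/3

((0, 2, 0, 0); (1, 0, 0, 1); (1, 1, 1, 0))


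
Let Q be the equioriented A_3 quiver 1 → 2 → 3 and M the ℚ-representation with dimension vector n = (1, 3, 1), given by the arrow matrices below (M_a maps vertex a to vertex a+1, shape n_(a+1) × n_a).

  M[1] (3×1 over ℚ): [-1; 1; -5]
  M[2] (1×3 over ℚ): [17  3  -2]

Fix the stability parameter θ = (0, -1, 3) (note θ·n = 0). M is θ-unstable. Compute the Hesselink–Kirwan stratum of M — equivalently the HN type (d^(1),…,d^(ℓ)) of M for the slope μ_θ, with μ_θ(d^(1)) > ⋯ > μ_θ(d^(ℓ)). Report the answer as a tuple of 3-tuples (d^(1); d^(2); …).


Via rank(M_{q-1}∘⋯∘M_p): M ≅ I[1,3], I[2,2]^2.
μ_θ-semistable layers: μ^(1)=3; μ^(2)=-1/2; μ^(3)=-1

((0, 0, 1); (1, 1, 0); (0, 2, 0))


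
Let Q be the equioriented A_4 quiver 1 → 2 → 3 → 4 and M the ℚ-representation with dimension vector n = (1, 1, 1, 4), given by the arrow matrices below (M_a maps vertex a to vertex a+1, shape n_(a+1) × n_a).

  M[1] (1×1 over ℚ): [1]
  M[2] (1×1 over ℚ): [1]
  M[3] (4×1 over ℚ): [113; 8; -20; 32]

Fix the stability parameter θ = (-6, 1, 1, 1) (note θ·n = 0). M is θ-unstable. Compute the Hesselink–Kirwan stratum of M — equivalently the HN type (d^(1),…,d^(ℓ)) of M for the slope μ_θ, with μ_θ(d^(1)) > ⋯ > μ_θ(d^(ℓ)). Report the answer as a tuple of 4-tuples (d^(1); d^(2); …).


Via rank(M_{q-1}∘⋯∘M_p): M ≅ I[1,4], I[4,4]^3.
μ_θ-semistable layers: μ^(1)=1; μ^(2)=-6

((0, 1, 1, 4); (1, 0, 0, 0))


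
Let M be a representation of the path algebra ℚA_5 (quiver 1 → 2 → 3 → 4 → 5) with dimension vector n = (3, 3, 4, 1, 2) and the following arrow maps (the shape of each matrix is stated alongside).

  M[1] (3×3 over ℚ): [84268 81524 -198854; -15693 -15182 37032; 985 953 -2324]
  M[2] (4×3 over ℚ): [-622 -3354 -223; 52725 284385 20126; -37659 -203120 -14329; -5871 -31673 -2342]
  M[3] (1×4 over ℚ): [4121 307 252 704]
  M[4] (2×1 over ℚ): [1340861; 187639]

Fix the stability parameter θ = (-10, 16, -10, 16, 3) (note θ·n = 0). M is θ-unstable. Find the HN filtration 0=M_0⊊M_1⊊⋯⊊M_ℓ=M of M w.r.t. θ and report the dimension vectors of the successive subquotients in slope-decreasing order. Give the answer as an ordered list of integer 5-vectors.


Interval decomposition of M: I[1,3]^2, I[1,5], I[3,3], I[5,5].
HN type (ℓ=3): μ^(1)=19/2; μ^(2)=3; μ^(3)=-10

((0, 0, 0, 1, 1); (0, 3, 3, 0, 1); (3, 0, 1, 0, 0))


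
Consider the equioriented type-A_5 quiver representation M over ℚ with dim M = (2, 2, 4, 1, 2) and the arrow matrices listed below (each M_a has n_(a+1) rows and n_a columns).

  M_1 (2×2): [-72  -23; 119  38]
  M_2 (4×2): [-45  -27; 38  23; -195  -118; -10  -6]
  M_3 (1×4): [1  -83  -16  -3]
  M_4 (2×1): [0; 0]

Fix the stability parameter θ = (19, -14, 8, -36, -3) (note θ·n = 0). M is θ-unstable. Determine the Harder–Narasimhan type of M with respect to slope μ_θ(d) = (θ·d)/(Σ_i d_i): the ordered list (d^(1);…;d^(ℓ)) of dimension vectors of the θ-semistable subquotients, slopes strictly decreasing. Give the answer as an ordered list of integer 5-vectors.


Barcode: M ≅ I[1,3], I[1,4], I[3,3]^2, I[5,5]^2. HN layers by μ_θ (4 steps, strictly decreasing):
  μ^(1)=8; μ^(2)=5/2; μ^(3)=-3; μ^(4)=-23/4

((0, 0, 3, 0, 0); (1, 1, 0, 0, 0); (0, 0, 0, 0, 2); (1, 1, 1, 1, 0))


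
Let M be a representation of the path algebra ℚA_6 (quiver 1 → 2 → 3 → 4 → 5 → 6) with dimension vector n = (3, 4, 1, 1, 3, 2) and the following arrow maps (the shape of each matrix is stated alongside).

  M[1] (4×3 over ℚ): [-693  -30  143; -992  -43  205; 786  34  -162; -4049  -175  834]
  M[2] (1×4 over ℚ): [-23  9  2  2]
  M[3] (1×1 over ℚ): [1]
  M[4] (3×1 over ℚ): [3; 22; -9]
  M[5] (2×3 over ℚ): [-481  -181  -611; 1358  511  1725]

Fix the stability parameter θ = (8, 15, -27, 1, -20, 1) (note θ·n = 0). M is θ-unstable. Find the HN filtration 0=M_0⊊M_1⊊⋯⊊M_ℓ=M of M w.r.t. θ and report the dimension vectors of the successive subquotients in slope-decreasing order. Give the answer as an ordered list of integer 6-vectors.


Interval decomposition of M: I[1,2]^2, I[1,6], I[2,2], I[5,5], I[5,6].
HN type (ℓ=5): μ^(1)=15; μ^(2)=8; μ^(3)=1; μ^(4)=-23/5; μ^(5)=-20

((0, 3, 0, 0, 0, 0); (2, 0, 0, 0, 0, 0); (0, 0, 0, 0, 0, 2); (1, 1, 1, 1, 1, 0); (0, 0, 0, 0, 2, 0))


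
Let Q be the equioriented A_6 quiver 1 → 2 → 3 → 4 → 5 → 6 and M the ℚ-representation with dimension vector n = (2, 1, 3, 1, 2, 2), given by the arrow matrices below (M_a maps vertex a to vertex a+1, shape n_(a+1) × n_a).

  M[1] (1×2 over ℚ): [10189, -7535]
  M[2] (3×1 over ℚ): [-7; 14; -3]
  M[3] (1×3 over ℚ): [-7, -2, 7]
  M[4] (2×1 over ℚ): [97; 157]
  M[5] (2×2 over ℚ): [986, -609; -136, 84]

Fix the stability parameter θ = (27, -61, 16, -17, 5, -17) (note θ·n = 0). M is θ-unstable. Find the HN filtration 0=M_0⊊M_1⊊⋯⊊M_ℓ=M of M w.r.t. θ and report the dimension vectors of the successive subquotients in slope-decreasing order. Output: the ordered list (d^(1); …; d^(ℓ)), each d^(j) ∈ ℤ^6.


Interval decomposition of M: I[1,1], I[1,3], I[3,3], I[3,6], I[5,5], I[6,6].
HN type (ℓ=5): μ^(1)=27; μ^(2)=16; μ^(3)=5; μ^(4)=-13/4; μ^(5)=-17

((1, 0, 0, 0, 0, 0); (0, 0, 2, 0, 0, 0); (0, 0, 0, 0, 1, 0); (0, 0, 1, 1, 1, 1); (1, 1, 0, 0, 0, 1))


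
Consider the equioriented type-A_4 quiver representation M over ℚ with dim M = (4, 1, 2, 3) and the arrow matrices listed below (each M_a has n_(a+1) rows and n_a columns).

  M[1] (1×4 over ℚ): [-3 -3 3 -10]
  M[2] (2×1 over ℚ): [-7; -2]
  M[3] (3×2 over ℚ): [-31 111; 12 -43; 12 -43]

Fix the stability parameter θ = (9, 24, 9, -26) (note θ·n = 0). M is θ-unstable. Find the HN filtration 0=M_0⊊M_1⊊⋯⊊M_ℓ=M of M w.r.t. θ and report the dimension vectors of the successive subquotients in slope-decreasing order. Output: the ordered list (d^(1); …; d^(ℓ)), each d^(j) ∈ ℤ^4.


Interval decomposition of M: I[1,1]^3, I[1,4], I[3,4], I[4,4].
HN type (ℓ=4): μ^(1)=9; μ^(2)=4; μ^(3)=-17/2; μ^(4)=-26

((3, 0, 0, 0); (1, 1, 1, 1); (0, 0, 1, 1); (0, 0, 0, 1))


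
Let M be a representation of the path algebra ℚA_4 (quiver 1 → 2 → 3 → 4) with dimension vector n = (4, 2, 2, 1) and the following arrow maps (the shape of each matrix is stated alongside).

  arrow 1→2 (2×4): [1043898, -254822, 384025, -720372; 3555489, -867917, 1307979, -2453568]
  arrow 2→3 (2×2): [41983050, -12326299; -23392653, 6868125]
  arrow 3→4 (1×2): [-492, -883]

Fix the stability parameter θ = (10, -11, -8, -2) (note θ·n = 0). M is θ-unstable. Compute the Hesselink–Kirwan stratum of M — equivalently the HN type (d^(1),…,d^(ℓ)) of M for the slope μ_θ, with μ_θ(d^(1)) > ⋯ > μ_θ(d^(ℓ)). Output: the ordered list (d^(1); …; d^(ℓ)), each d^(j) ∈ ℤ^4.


Interval decomposition of M: I[1,1]^2, I[1,3], I[1,4].
HN type (ℓ=3): μ^(1)=10; μ^(2)=-2; μ^(3)=-3

((2, 0, 0, 0); (0, 0, 0, 1); (2, 2, 2, 0))


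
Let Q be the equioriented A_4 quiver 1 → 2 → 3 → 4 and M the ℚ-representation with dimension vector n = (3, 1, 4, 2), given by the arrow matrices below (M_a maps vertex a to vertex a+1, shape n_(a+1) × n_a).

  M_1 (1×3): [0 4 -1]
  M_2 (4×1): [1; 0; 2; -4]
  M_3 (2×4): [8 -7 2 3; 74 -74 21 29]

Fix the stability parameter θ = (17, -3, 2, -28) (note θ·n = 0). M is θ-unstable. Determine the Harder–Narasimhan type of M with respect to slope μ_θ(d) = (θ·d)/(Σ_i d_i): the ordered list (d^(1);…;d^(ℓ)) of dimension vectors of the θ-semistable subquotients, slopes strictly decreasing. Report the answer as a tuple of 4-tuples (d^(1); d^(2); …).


Via rank(M_{q-1}∘⋯∘M_p): M ≅ I[1,1]^2, I[1,3], I[3,3], I[3,4]^2.
μ_θ-semistable layers: μ^(1)=17; μ^(2)=16/3; μ^(3)=2; μ^(4)=-13

((2, 0, 0, 0); (1, 1, 1, 0); (0, 0, 1, 0); (0, 0, 2, 2))


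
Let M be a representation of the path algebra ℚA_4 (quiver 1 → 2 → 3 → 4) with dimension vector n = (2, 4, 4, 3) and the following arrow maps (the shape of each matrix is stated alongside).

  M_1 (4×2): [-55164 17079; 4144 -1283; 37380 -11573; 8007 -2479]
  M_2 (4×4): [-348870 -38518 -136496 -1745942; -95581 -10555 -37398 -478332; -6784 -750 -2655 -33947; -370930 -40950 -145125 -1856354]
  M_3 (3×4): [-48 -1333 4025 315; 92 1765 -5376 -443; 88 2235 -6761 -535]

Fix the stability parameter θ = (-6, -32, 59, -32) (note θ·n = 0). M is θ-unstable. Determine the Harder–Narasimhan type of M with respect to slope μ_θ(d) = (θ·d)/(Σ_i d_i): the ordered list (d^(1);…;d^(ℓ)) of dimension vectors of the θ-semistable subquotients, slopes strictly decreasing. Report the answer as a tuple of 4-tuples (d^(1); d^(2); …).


Via rank(M_{q-1}∘⋯∘M_p): M ≅ I[1,4]^2, I[2,3], I[2,4].
μ_θ-semistable layers: μ^(1)=59; μ^(2)=27/2; μ^(3)=-19; μ^(4)=-32

((0, 0, 1, 0); (0, 0, 3, 3); (2, 2, 0, 0); (0, 2, 0, 0))


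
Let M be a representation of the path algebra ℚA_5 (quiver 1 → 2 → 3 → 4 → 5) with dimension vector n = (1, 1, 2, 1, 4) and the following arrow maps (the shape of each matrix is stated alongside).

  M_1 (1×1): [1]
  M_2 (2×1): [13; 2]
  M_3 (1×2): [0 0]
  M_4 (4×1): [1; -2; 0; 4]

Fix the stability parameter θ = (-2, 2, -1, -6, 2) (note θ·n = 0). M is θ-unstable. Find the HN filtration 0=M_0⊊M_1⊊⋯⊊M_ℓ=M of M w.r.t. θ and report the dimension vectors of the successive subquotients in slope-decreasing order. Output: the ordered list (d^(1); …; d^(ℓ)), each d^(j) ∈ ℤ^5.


Via rank(M_{q-1}∘⋯∘M_p): M ≅ I[1,3], I[3,3], I[4,5], I[5,5]^3.
μ_θ-semistable layers: μ^(1)=2; μ^(2)=1/2; μ^(3)=-1; μ^(4)=-2; μ^(5)=-6

((0, 0, 0, 0, 4); (0, 1, 1, 0, 0); (0, 0, 1, 0, 0); (1, 0, 0, 0, 0); (0, 0, 0, 1, 0))


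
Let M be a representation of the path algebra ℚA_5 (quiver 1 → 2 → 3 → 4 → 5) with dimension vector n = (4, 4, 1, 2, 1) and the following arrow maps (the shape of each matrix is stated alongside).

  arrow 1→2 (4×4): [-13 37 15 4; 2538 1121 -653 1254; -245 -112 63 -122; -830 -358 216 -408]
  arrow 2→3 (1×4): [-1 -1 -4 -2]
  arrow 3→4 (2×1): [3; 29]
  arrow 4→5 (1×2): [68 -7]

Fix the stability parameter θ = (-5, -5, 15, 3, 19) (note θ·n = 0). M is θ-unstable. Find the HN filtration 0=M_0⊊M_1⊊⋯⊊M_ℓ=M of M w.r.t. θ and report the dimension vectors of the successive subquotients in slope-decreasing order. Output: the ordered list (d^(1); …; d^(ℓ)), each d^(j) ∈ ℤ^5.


Interval decomposition of M: I[1,1], I[1,2]^2, I[1,5], I[2,2], I[4,4].
HN type (ℓ=4): μ^(1)=19; μ^(2)=9; μ^(3)=3; μ^(4)=-5

((0, 0, 0, 0, 1); (0, 0, 1, 1, 0); (0, 0, 0, 1, 0); (4, 4, 0, 0, 0))


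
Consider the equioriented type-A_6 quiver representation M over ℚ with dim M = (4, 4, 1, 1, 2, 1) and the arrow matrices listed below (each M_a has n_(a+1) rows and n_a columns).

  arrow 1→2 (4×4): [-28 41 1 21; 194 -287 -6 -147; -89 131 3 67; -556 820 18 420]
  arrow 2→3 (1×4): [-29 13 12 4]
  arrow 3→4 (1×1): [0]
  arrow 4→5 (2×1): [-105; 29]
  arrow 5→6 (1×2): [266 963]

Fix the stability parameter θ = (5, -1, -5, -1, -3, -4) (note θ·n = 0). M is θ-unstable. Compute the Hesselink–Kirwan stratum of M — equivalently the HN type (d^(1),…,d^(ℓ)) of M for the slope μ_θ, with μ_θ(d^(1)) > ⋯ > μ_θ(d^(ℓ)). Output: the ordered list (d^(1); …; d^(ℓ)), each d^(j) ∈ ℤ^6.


Barcode: M ≅ I[1,1], I[1,2]^2, I[1,3], I[2,2], I[4,6], I[5,5]. HN layers by μ_θ (6 steps, strictly decreasing):
  μ^(1)=5; μ^(2)=2; μ^(3)=-1/3; μ^(4)=-1; μ^(5)=-8/3; μ^(6)=-3

((1, 0, 0, 0, 0, 0); (2, 2, 0, 0, 0, 0); (1, 1, 1, 0, 0, 0); (0, 1, 0, 0, 0, 0); (0, 0, 0, 1, 1, 1); (0, 0, 0, 0, 1, 0))


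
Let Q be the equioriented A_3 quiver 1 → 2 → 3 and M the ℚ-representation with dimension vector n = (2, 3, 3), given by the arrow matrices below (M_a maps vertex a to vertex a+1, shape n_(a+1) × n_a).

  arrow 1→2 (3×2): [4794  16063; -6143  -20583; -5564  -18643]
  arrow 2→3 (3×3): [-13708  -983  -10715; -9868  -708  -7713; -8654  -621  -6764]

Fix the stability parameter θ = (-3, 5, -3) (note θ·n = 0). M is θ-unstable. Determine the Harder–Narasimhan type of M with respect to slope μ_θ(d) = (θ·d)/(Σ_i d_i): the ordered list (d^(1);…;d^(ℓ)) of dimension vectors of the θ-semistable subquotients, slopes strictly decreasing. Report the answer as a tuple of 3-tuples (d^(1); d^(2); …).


Barcode: M ≅ I[1,3]^2, I[2,3]. HN layers by μ_θ (2 steps, strictly decreasing):
  μ^(1)=1; μ^(2)=-3

((0, 3, 3); (2, 0, 0))


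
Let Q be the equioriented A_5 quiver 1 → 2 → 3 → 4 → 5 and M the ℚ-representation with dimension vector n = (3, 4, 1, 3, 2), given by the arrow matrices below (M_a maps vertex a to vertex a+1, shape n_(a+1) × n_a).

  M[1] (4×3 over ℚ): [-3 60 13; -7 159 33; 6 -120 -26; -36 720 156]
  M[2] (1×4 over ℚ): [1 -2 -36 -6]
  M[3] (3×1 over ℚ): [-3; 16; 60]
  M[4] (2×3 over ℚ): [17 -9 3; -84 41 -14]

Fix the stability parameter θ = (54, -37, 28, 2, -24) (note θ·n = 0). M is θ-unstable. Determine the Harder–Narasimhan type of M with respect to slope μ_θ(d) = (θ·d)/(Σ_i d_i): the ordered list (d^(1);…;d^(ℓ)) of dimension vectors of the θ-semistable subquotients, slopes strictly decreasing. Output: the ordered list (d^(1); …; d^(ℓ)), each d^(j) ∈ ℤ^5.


Barcode: M ≅ I[1,1], I[1,2], I[1,5], I[2,2]^2, I[4,4], I[4,5]. HN layers by μ_θ (6 steps, strictly decreasing):
  μ^(1)=54; μ^(2)=17/2; μ^(3)=23/5; μ^(4)=2; μ^(5)=-11; μ^(6)=-37

((1, 0, 0, 0, 0); (1, 1, 0, 0, 0); (1, 1, 1, 1, 1); (0, 0, 0, 1, 0); (0, 0, 0, 1, 1); (0, 2, 0, 0, 0))


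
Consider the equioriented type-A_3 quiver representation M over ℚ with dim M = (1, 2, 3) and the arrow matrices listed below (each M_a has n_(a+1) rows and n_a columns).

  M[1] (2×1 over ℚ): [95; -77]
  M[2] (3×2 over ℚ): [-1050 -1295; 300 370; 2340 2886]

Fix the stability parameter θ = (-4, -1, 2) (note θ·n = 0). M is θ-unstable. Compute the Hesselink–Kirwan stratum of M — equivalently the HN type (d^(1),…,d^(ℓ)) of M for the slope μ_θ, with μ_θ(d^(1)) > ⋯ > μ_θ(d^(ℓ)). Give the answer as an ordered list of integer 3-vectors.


Barcode: M ≅ I[1,3], I[2,2], I[3,3]^2. HN layers by μ_θ (3 steps, strictly decreasing):
  μ^(1)=2; μ^(2)=-1; μ^(3)=-4

((0, 0, 3); (0, 2, 0); (1, 0, 0))


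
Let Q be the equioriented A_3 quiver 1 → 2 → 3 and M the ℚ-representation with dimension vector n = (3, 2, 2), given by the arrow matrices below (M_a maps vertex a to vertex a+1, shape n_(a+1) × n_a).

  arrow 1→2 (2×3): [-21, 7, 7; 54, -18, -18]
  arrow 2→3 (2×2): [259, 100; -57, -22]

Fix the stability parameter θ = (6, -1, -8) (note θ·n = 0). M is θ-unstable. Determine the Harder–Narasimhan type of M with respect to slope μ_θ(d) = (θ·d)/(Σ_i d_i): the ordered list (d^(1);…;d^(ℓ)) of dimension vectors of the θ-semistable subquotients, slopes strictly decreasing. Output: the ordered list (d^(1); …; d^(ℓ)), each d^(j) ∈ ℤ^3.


Interval decomposition of M: I[1,1]^2, I[1,3], I[2,3].
HN type (ℓ=3): μ^(1)=6; μ^(2)=-1; μ^(3)=-9/2

((2, 0, 0); (1, 1, 1); (0, 1, 1))


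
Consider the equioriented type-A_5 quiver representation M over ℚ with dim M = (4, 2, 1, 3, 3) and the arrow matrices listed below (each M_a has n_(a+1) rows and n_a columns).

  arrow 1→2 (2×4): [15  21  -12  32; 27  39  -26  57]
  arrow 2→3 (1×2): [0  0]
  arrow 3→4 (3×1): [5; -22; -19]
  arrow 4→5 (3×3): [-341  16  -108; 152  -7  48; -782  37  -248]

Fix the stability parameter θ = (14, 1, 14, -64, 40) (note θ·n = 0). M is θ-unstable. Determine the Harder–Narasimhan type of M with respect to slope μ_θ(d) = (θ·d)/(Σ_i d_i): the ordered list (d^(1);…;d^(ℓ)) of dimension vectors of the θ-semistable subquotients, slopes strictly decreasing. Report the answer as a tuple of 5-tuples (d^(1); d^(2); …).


Barcode: M ≅ I[1,1]^2, I[1,2]^2, I[3,5], I[4,4], I[4,5], I[5,5]. HN layers by μ_θ (5 steps, strictly decreasing):
  μ^(1)=40; μ^(2)=14; μ^(3)=15/2; μ^(4)=-25; μ^(5)=-64

((0, 0, 0, 0, 3); (2, 0, 0, 0, 0); (2, 2, 0, 0, 0); (0, 0, 1, 1, 0); (0, 0, 0, 2, 0))


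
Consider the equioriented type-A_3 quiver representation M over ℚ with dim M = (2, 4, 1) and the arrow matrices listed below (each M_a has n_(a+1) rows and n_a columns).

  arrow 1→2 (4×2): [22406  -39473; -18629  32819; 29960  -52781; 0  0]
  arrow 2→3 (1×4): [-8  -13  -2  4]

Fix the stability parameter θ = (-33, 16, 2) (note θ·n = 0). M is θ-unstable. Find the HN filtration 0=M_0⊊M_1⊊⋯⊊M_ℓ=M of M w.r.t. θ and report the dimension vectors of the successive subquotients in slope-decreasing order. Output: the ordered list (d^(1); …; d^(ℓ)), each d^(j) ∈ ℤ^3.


Via rank(M_{q-1}∘⋯∘M_p): M ≅ I[1,2], I[1,3], I[2,2]^2.
μ_θ-semistable layers: μ^(1)=16; μ^(2)=9; μ^(3)=-33

((0, 3, 0); (0, 1, 1); (2, 0, 0))


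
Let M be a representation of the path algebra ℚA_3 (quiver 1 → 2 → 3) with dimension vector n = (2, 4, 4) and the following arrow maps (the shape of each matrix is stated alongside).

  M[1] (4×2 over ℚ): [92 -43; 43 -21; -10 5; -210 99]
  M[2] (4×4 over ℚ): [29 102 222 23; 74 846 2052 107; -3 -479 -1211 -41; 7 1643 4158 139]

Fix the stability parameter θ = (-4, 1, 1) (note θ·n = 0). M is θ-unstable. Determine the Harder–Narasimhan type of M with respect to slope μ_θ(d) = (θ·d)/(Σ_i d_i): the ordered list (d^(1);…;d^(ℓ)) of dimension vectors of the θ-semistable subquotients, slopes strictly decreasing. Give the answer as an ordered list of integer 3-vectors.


Interval decomposition of M: I[1,3]^2, I[2,3]^2.
HN type (ℓ=2): μ^(1)=1; μ^(2)=-4

((0, 4, 4); (2, 0, 0))


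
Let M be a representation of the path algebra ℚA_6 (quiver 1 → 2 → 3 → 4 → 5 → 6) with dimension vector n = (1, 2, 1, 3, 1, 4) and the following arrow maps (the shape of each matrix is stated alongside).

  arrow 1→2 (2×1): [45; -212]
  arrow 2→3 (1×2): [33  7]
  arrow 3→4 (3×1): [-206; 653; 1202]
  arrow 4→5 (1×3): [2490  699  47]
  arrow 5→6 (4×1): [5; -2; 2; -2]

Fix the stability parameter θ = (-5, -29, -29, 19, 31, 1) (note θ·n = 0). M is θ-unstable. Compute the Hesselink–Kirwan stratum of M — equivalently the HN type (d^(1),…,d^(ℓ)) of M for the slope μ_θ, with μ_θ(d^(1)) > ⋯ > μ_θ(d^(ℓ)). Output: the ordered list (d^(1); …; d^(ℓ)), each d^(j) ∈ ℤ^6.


Barcode: M ≅ I[1,6], I[2,2], I[4,4]^2, I[6,6]^3. HN layers by μ_θ (5 steps, strictly decreasing):
  μ^(1)=19; μ^(2)=17; μ^(3)=1; μ^(4)=-21; μ^(5)=-29

((0, 0, 0, 2, 0, 0); (0, 0, 0, 1, 1, 1); (0, 0, 0, 0, 0, 3); (1, 1, 1, 0, 0, 0); (0, 1, 0, 0, 0, 0))


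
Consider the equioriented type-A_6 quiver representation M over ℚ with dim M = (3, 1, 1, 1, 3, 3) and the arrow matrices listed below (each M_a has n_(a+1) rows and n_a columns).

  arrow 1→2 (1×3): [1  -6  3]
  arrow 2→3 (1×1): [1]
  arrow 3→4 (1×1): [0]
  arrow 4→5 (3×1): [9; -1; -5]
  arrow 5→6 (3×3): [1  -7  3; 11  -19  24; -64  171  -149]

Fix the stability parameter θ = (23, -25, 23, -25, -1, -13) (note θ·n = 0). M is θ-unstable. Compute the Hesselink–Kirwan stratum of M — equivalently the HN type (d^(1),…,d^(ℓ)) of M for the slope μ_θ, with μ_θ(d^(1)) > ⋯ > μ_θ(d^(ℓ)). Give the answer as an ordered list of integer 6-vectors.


Via rank(M_{q-1}∘⋯∘M_p): M ≅ I[1,1]^2, I[1,3], I[4,6], I[5,6]^2.
μ_θ-semistable layers: μ^(1)=23; μ^(2)=-1; μ^(3)=-7; μ^(4)=-25

((2, 0, 1, 0, 0, 0); (1, 1, 0, 0, 0, 0); (0, 0, 0, 0, 3, 3); (0, 0, 0, 1, 0, 0))


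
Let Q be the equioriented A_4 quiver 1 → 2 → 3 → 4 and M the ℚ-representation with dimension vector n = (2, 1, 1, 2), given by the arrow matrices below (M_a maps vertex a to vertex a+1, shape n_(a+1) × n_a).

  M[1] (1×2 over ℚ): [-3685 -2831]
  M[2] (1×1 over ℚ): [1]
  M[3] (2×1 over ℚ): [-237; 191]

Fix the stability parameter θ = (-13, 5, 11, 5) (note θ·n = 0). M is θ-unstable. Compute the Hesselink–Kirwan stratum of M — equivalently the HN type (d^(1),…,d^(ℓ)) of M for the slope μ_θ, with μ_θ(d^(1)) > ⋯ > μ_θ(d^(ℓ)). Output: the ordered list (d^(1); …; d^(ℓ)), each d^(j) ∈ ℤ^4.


Interval decomposition of M: I[1,1], I[1,4], I[4,4].
HN type (ℓ=3): μ^(1)=8; μ^(2)=5; μ^(3)=-13

((0, 0, 1, 1); (0, 1, 0, 1); (2, 0, 0, 0))


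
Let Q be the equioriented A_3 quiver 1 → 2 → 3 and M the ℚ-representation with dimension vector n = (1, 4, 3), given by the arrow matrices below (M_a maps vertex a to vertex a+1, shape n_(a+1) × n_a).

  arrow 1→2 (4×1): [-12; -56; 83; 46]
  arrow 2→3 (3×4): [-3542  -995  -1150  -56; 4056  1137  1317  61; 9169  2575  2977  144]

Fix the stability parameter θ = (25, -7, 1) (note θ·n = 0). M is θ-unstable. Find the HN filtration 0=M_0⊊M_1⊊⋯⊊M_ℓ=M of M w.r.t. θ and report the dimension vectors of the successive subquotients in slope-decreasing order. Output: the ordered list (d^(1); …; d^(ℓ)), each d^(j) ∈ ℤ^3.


Via rank(M_{q-1}∘⋯∘M_p): M ≅ I[1,3], I[2,2], I[2,3]^2.
μ_θ-semistable layers: μ^(1)=19/3; μ^(2)=1; μ^(3)=-7

((1, 1, 1); (0, 0, 2); (0, 3, 0))


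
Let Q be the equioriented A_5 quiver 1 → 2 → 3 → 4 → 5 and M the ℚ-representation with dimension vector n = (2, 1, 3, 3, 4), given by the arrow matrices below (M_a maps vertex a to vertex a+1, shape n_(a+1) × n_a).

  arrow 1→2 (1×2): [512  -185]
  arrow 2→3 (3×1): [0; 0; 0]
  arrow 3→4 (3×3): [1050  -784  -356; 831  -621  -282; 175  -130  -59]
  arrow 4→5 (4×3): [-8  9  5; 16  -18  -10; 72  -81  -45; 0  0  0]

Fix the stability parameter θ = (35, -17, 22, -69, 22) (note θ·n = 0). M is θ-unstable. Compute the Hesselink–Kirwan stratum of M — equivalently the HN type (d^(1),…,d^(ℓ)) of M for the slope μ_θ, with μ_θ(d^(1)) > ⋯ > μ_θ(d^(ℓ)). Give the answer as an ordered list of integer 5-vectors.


Interval decomposition of M: I[1,1], I[1,2], I[3,4]^2, I[3,5], I[5,5]^3.
HN type (ℓ=4): μ^(1)=35; μ^(2)=22; μ^(3)=9; μ^(4)=-47/2

((1, 0, 0, 0, 0); (0, 0, 0, 0, 4); (1, 1, 0, 0, 0); (0, 0, 3, 3, 0))


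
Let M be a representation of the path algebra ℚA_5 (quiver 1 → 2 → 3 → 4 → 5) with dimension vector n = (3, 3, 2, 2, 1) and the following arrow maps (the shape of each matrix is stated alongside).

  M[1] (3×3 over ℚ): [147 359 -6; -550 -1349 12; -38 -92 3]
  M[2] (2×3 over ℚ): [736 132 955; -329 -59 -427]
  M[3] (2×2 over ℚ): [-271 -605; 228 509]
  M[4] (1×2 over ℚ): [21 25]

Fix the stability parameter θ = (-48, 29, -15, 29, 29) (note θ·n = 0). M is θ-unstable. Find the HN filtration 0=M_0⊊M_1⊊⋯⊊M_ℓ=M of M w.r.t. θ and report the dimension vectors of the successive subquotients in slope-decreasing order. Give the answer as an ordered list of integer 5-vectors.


Barcode: M ≅ I[1,2], I[1,4], I[1,5]. HN layers by μ_θ (3 steps, strictly decreasing):
  μ^(1)=29; μ^(2)=7; μ^(3)=-48

((0, 1, 0, 2, 1); (0, 2, 2, 0, 0); (3, 0, 0, 0, 0))


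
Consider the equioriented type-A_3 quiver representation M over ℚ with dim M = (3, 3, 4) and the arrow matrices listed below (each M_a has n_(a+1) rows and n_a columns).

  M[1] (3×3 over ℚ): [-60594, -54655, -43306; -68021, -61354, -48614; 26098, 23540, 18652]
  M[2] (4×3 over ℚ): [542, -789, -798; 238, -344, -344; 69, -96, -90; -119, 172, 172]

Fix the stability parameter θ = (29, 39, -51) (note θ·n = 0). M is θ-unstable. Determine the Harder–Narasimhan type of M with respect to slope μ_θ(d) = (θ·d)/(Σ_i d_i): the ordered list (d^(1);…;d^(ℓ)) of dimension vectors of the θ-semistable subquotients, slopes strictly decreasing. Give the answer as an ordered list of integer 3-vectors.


Barcode: M ≅ I[1,1], I[1,3]^2, I[2,3], I[3,3]. HN layers by μ_θ (4 steps, strictly decreasing):
  μ^(1)=29; μ^(2)=17/3; μ^(3)=-6; μ^(4)=-51

((1, 0, 0); (2, 2, 2); (0, 1, 1); (0, 0, 1))


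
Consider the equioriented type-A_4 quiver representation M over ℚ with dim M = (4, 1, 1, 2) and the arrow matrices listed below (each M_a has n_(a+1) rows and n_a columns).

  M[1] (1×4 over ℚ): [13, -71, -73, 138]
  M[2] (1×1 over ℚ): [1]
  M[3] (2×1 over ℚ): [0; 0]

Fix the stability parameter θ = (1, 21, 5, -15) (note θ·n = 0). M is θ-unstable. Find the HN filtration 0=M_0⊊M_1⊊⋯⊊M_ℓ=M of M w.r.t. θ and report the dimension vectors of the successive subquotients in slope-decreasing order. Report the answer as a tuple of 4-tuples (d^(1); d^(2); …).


Barcode: M ≅ I[1,1]^3, I[1,3], I[4,4]^2. HN layers by μ_θ (3 steps, strictly decreasing):
  μ^(1)=13; μ^(2)=1; μ^(3)=-15

((0, 1, 1, 0); (4, 0, 0, 0); (0, 0, 0, 2))


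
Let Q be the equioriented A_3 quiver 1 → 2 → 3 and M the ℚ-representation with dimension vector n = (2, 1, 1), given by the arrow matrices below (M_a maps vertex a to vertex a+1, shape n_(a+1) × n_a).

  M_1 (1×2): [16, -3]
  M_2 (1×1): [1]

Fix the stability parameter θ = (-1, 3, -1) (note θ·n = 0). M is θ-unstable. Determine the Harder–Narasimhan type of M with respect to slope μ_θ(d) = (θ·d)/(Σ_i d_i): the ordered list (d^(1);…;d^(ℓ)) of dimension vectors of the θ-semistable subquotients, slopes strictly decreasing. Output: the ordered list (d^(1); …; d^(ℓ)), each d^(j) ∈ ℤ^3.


Via rank(M_{q-1}∘⋯∘M_p): M ≅ I[1,1], I[1,3].
μ_θ-semistable layers: μ^(1)=1; μ^(2)=-1

((0, 1, 1); (2, 0, 0))


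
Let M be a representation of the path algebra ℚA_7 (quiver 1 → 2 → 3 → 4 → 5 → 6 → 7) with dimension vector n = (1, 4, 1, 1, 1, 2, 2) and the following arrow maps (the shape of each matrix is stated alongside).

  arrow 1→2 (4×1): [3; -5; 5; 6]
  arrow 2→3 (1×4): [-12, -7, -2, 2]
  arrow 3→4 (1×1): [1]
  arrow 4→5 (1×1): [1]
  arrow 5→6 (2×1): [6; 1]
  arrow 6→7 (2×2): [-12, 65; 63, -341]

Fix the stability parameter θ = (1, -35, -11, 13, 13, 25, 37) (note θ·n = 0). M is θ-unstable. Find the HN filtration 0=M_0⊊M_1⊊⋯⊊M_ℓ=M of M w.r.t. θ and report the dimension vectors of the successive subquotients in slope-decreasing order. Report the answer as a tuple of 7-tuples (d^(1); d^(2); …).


Interval decomposition of M: I[1,7], I[2,2]^3, I[6,7].
HN type (ℓ=6): μ^(1)=37; μ^(2)=25; μ^(3)=13; μ^(4)=-11; μ^(5)=-17; μ^(6)=-35

((0, 0, 0, 0, 0, 0, 2); (0, 0, 0, 0, 0, 2, 0); (0, 0, 0, 1, 1, 0, 0); (0, 0, 1, 0, 0, 0, 0); (1, 1, 0, 0, 0, 0, 0); (0, 3, 0, 0, 0, 0, 0))
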